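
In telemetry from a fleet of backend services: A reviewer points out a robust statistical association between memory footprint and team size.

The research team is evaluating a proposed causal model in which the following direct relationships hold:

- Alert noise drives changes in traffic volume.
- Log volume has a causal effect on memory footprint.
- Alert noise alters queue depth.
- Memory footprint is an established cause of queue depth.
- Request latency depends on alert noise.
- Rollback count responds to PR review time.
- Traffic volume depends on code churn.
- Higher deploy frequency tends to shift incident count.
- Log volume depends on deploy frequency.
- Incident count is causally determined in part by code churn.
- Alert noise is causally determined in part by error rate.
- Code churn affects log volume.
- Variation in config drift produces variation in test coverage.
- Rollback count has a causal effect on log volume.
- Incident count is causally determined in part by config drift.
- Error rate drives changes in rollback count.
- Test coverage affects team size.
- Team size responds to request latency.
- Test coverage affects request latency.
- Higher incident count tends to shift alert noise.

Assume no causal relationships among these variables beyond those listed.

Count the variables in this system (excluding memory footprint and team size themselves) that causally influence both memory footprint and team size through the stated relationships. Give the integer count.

3

The common causes are: code churn (to memory footprint via code churn → log volume → memory footprint; to team size via code churn → incident count → alert noise → request latency → team size); deploy frequency (to memory footprint via deploy frequency → log volume → memory footprint; to team size via deploy frequency → incident count → alert noise → request latency → team size); error rate (to memory footprint via error rate → rollback count → log volume → memory footprint; to team size via error rate → alert noise → request latency → team size).
Every other variable lacks a causal path to at least one of memory footprint and team size.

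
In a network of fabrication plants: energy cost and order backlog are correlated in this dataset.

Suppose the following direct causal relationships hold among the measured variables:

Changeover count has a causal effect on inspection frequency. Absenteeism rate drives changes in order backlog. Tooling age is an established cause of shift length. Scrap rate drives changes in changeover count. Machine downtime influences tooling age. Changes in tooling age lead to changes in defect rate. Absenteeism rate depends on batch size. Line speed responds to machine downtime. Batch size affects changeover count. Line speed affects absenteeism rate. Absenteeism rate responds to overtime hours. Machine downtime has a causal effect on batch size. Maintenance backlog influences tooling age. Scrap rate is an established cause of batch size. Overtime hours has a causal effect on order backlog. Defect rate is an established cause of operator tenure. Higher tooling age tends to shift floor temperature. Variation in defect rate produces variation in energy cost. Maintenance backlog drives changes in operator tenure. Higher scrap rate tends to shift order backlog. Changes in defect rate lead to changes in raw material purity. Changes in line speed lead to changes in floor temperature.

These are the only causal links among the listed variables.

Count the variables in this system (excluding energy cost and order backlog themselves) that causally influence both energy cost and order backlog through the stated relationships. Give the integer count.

1

The common causes are: machine downtime (to energy cost via machine downtime → tooling age → defect rate → energy cost; to order backlog via machine downtime → line speed → absenteeism rate → order backlog).
Every other variable lacks a causal path to at least one of energy cost and order backlog.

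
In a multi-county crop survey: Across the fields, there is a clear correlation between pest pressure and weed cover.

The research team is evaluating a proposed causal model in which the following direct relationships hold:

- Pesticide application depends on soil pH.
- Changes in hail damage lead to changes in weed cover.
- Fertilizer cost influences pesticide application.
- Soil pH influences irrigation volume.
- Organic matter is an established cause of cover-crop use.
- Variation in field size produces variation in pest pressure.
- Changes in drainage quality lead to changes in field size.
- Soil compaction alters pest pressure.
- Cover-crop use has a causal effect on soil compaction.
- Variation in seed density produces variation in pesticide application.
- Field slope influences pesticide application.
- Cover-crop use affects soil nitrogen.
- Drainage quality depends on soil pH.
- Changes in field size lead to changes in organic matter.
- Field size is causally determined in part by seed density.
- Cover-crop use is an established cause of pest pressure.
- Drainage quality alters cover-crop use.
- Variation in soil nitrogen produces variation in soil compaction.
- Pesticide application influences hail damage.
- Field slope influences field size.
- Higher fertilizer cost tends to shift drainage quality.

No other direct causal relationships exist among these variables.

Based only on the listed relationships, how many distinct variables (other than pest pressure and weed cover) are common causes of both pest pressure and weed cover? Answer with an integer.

The common causes are: fertilizer cost (to pest pressure via fertilizer cost → drainage quality → field size → pest pressure; to weed cover via fertilizer cost → pesticide application → hail damage → weed cover); field slope (to pest pressure via field slope → field size → pest pressure; to weed cover via field slope → pesticide application → hail damage → weed cover); seed density (to pest pressure via seed density → field size → pest pressure; to weed cover via seed density → pesticide application → hail damage → weed cover); soil pH (to pest pressure via soil pH → drainage quality → field size → pest pressure; to weed cover via soil pH → pesticide application → hail damage → weed cover).
Every other variable lacks a causal path to at least one of pest pressure and weed cover.

4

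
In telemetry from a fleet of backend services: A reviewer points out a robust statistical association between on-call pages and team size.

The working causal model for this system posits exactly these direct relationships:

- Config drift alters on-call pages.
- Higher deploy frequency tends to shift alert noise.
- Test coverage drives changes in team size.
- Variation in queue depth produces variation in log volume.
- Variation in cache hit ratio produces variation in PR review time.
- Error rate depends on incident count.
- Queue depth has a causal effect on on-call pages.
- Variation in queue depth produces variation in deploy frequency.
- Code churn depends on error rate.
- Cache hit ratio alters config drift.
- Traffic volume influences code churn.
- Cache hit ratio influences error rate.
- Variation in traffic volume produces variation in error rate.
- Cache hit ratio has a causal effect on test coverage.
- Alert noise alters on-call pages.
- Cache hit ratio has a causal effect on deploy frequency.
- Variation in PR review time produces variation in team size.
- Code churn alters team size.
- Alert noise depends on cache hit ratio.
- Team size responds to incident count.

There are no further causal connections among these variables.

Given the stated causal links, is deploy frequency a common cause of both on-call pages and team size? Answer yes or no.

no

Deploy frequency has no stated causal path to team size. A confounder must cause both variables, so deploy frequency does not qualify.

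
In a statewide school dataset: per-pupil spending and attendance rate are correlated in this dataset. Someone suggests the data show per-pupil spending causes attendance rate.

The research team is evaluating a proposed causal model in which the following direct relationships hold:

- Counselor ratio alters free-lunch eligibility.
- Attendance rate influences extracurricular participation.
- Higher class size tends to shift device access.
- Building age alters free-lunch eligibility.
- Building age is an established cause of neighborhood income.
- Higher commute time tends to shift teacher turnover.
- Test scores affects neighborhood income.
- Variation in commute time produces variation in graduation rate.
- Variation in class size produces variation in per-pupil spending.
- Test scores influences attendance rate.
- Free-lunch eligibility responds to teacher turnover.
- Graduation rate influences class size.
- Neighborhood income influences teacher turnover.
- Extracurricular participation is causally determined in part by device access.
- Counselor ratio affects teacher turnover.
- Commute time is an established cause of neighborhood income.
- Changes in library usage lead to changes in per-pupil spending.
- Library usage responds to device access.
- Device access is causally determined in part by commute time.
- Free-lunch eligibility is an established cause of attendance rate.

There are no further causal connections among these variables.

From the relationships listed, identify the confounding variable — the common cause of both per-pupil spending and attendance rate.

Commute time has a causal path to per-pupil spending (commute time → device access → library usage → per-pupil spending) and a separate causal path to attendance rate (commute time → teacher turnover → free-lunch eligibility → attendance rate), so it is a common cause of both.
No stated relationship gives per-pupil spending a causal route to attendance rate, so the correlation is explained by the shared upstream cause rather than a direct effect.

commute time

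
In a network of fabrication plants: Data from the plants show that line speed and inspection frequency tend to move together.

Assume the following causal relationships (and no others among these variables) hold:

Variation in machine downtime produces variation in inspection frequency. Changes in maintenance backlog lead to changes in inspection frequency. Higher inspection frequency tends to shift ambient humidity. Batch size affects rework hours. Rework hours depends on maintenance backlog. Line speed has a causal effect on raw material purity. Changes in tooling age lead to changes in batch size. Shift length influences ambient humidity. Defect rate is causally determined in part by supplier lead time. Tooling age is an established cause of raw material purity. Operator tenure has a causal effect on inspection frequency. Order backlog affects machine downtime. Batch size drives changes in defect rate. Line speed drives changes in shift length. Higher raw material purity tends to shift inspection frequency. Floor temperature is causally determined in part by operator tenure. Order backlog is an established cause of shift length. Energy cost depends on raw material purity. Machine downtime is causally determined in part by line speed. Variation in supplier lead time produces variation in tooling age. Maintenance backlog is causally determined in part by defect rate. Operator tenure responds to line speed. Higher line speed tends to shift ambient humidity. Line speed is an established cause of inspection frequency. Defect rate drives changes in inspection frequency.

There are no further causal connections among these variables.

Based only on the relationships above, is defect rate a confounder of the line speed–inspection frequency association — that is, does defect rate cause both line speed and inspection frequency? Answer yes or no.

Defect rate has no stated causal path to line speed. A confounder must cause both variables, so defect rate does not qualify.

no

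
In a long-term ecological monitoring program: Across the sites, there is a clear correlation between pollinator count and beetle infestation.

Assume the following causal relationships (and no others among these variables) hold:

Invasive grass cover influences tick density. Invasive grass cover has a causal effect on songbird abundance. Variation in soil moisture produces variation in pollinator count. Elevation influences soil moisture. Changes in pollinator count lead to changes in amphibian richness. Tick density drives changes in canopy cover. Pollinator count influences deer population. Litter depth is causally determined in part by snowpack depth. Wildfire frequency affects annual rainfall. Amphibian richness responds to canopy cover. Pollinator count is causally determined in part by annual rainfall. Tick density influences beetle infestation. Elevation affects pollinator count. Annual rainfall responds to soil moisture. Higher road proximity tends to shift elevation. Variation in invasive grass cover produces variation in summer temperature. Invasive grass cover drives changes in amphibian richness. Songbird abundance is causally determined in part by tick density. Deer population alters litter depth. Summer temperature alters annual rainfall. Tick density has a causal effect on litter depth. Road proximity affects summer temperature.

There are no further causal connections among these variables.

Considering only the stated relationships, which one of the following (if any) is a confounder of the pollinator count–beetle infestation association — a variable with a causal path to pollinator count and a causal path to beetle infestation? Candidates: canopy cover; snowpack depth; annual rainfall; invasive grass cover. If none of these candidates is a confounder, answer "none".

Invasive grass cover causes pollinator count (invasive grass cover → summer temperature → annual rainfall → pollinator count) and also causes beetle infestation (invasive grass cover → tick density → beetle infestation); it is a common cause of both.
Each of the other candidates lacks a causal path to at least one of pollinator count and beetle infestation, so they do not confound the relationship.

invasive grass cover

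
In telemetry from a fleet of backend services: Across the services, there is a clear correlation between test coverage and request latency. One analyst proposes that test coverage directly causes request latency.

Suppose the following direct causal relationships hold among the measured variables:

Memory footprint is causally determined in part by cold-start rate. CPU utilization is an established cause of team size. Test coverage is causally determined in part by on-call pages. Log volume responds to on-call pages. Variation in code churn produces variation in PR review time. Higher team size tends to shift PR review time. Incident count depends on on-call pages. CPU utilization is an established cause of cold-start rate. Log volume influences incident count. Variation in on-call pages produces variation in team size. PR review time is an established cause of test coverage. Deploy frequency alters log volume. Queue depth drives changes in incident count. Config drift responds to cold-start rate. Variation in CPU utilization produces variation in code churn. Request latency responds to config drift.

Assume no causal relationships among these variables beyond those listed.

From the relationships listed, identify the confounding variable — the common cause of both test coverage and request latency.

CPU utilization has a causal path to test coverage (CPU utilization → code churn → PR review time → test coverage) and a separate causal path to request latency (CPU utilization → cold-start rate → config drift → request latency), so it is a common cause of both.
No stated relationship gives test coverage a causal route to request latency, so the correlation is explained by the shared upstream cause rather than a direct effect.

CPU utilization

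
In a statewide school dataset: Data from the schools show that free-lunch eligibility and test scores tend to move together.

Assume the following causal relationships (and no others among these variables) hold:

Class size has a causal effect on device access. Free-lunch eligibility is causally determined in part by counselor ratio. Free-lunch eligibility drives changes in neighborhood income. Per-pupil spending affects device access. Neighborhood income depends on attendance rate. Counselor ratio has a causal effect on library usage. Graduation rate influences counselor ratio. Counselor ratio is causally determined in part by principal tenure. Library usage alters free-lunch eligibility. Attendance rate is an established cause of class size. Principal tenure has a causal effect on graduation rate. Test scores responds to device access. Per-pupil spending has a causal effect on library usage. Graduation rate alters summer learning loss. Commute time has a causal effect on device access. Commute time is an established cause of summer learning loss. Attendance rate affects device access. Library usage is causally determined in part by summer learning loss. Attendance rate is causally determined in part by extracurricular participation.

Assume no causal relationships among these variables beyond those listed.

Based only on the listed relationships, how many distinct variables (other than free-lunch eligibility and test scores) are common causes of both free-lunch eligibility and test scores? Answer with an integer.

2

The common causes are: commute time (to free-lunch eligibility via commute time → summer learning loss → library usage → free-lunch eligibility; to test scores via commute time → device access → test scores); per-pupil spending (to free-lunch eligibility via per-pupil spending → library usage → free-lunch eligibility; to test scores via per-pupil spending → device access → test scores).
Every other variable lacks a causal path to at least one of free-lunch eligibility and test scores.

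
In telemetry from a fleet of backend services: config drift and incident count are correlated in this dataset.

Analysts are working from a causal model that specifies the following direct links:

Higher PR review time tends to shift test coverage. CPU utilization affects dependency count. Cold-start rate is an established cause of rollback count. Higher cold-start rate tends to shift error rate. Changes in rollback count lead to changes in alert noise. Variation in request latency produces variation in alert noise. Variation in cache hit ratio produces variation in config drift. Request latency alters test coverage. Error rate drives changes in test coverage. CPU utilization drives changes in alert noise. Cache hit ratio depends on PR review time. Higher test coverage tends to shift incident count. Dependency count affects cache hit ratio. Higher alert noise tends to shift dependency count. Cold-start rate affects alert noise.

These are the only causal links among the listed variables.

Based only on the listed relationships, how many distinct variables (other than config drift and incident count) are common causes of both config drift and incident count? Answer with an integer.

3

The common causes are: PR review time (to config drift via PR review time → cache hit ratio → config drift; to incident count via PR review time → test coverage → incident count); cold-start rate (to config drift via cold-start rate → alert noise → dependency count → cache hit ratio → config drift; to incident count via cold-start rate → error rate → test coverage → incident count); request latency (to config drift via request latency → alert noise → dependency count → cache hit ratio → config drift; to incident count via request latency → test coverage → incident count).
Every other variable lacks a causal path to at least one of config drift and incident count.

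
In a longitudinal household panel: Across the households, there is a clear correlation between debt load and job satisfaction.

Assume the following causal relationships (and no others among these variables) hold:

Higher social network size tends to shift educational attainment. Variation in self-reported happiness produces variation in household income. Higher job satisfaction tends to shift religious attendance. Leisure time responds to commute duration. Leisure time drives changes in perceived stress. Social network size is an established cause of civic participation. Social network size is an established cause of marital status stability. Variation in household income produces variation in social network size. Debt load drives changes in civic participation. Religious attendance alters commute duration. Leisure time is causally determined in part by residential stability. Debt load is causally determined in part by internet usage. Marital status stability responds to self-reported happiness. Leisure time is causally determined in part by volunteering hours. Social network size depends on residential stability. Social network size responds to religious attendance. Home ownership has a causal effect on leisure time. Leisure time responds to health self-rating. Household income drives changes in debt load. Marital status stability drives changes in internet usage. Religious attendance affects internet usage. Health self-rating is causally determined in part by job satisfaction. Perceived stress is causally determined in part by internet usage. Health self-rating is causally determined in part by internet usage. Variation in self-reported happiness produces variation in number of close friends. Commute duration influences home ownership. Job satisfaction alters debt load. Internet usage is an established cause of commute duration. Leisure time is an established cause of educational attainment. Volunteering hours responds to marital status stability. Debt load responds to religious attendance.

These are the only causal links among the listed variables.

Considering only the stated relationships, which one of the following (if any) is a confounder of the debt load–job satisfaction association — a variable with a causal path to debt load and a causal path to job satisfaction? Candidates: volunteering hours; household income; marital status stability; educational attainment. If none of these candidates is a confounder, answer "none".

None of the listed candidates has causal paths to both debt load and job satisfaction in the stated relationships, so none is a common cause.

none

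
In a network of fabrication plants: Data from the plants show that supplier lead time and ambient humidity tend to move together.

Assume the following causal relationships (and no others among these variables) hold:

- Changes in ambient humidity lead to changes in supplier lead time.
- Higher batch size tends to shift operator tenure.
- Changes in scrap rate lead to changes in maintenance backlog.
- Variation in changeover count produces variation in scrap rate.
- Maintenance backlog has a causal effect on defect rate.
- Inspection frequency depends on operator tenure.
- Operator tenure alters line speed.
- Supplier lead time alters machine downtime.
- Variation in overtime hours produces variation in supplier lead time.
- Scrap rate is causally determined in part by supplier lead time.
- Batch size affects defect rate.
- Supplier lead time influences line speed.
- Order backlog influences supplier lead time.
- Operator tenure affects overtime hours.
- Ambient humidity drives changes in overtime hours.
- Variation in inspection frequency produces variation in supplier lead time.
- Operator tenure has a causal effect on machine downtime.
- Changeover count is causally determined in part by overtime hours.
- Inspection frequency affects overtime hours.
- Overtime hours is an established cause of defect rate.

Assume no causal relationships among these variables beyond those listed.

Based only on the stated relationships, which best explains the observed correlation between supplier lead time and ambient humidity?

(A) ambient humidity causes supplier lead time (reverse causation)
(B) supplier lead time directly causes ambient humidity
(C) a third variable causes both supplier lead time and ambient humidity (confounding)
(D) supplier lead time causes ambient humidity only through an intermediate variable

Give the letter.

A

The stated link runs ambient humidity → supplier lead time; supplier lead time has no causal path to ambient humidity. No variable causes both, so confounding is ruled out. The correlation reflects reverse causation.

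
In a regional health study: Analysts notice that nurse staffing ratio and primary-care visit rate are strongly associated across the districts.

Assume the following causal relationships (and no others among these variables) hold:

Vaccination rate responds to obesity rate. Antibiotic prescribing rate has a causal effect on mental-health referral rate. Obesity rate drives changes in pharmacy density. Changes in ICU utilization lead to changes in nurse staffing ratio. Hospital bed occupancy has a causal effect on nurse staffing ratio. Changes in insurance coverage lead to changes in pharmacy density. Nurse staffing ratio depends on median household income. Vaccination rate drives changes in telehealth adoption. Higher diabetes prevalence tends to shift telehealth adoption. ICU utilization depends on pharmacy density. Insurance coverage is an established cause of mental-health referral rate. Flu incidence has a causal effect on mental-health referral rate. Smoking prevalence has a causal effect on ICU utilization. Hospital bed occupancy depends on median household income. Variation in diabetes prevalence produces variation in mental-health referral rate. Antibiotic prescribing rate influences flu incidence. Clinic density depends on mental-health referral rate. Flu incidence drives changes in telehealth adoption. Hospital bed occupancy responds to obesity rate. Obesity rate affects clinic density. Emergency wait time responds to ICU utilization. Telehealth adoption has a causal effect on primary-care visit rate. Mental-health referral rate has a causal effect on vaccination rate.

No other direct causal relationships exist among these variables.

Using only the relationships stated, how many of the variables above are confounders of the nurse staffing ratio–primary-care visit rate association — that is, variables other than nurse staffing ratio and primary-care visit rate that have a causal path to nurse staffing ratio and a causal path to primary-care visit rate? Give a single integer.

2

The common causes are: insurance coverage (to nurse staffing ratio via insurance coverage → pharmacy density → ICU utilization → nurse staffing ratio; to primary-care visit rate via insurance coverage → mental-health referral rate → vaccination rate → telehealth adoption → primary-care visit rate); obesity rate (to nurse staffing ratio via obesity rate → hospital bed occupancy → nurse staffing ratio; to primary-care visit rate via obesity rate → vaccination rate → telehealth adoption → primary-care visit rate).
Every other variable lacks a causal path to at least one of nurse staffing ratio and primary-care visit rate.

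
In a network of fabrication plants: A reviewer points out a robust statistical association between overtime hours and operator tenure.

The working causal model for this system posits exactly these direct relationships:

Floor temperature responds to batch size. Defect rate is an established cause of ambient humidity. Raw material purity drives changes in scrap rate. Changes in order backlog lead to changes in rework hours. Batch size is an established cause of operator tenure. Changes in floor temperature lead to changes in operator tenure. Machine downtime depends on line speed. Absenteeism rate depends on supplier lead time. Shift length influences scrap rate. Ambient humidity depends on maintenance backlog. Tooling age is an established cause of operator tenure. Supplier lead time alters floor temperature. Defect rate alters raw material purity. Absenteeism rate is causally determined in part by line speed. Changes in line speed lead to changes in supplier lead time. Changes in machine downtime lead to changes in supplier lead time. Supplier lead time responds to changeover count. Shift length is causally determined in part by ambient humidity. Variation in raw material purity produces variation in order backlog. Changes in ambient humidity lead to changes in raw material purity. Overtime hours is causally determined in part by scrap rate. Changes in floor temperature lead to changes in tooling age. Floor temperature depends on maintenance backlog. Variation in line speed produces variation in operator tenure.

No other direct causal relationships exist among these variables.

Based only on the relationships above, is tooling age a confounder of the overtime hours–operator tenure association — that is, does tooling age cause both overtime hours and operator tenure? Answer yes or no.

no

Tooling age has no stated causal path to overtime hours. A confounder must cause both variables, so tooling age does not qualify.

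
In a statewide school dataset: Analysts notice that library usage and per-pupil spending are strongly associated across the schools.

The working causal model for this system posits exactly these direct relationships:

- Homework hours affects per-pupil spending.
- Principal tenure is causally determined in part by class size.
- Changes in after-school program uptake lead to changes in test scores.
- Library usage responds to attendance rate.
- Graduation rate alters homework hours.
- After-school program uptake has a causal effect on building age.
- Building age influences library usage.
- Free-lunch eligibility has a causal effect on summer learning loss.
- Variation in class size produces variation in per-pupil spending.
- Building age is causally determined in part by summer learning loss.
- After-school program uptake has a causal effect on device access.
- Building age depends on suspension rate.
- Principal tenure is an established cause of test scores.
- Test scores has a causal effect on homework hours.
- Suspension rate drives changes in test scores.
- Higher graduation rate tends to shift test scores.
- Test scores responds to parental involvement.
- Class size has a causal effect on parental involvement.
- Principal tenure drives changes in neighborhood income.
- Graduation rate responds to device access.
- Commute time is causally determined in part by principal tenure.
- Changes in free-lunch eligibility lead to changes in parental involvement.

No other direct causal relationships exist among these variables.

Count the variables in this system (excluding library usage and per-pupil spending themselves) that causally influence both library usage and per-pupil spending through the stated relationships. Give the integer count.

3

The common causes are: after-school program uptake (to library usage via after-school program uptake → building age → library usage; to per-pupil spending via after-school program uptake → test scores → homework hours → per-pupil spending); free-lunch eligibility (to library usage via free-lunch eligibility → summer learning loss → building age → library usage; to per-pupil spending via free-lunch eligibility → parental involvement → test scores → homework hours → per-pupil spending); suspension rate (to library usage via suspension rate → building age → library usage; to per-pupil spending via suspension rate → test scores → homework hours → per-pupil spending).
Every other variable lacks a causal path to at least one of library usage and per-pupil spending.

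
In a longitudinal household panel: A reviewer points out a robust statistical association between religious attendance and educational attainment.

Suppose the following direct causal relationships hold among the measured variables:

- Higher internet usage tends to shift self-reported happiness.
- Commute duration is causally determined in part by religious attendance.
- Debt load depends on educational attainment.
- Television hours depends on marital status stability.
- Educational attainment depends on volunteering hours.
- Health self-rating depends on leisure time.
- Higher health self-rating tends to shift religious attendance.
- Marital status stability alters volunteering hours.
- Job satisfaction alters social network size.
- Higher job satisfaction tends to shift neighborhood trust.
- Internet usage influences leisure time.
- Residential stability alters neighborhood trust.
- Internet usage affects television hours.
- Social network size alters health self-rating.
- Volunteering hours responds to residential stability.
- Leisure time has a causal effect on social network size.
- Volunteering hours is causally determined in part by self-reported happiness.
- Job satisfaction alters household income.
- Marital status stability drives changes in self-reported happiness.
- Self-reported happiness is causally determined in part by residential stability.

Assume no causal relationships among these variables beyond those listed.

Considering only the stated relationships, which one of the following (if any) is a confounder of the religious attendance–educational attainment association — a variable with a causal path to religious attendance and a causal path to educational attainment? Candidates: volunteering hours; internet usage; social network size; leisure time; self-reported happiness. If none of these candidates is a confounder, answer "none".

Internet usage causes religious attendance (internet usage → leisure time → health self-rating → religious attendance) and also causes educational attainment (internet usage → self-reported happiness → volunteering hours → educational attainment); it is a common cause of both.
Each of the other candidates lacks a causal path to at least one of religious attendance and educational attainment, so they do not confound the relationship.

internet usage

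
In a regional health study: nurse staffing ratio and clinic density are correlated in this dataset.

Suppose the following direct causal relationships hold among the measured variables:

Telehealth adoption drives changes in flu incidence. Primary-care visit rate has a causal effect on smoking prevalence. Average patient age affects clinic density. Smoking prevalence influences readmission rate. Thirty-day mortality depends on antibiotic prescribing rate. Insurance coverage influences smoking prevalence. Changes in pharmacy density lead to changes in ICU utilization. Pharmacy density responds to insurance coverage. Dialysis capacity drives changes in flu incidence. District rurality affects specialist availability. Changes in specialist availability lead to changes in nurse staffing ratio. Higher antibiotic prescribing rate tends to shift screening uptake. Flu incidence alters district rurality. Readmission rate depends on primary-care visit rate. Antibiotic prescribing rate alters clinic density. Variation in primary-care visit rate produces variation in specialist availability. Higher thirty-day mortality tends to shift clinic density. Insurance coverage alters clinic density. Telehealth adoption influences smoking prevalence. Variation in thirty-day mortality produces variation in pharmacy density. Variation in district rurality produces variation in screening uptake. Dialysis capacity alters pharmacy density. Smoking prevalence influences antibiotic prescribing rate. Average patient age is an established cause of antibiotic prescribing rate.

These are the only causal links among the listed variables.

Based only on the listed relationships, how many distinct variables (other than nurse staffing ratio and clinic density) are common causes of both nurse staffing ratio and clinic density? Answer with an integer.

The common causes are: primary-care visit rate (to nurse staffing ratio via primary-care visit rate → specialist availability → nurse staffing ratio; to clinic density via primary-care visit rate → smoking prevalence → antibiotic prescribing rate → clinic density); telehealth adoption (to nurse staffing ratio via telehealth adoption → flu incidence → district rurality → specialist availability → nurse staffing ratio; to clinic density via telehealth adoption → smoking prevalence → antibiotic prescribing rate → clinic density).
Every other variable lacks a causal path to at least one of nurse staffing ratio and clinic density.

2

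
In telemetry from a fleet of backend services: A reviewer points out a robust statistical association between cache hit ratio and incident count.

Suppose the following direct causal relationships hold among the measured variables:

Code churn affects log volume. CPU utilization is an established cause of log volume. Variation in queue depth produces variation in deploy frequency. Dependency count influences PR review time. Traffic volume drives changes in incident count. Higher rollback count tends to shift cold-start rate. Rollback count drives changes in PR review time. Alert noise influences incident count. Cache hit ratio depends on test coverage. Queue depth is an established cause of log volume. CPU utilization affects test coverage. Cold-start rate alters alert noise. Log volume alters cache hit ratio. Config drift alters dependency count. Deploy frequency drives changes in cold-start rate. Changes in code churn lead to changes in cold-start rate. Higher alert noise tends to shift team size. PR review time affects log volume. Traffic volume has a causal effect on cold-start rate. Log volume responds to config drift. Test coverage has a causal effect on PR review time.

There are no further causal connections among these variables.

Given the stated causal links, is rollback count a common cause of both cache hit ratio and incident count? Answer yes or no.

yes

Rollback count has a causal path to cache hit ratio (rollback count → PR review time → log volume → cache hit ratio) and to incident count (rollback count → cold-start rate → alert noise → incident count), so it is a common cause of both — a confounder.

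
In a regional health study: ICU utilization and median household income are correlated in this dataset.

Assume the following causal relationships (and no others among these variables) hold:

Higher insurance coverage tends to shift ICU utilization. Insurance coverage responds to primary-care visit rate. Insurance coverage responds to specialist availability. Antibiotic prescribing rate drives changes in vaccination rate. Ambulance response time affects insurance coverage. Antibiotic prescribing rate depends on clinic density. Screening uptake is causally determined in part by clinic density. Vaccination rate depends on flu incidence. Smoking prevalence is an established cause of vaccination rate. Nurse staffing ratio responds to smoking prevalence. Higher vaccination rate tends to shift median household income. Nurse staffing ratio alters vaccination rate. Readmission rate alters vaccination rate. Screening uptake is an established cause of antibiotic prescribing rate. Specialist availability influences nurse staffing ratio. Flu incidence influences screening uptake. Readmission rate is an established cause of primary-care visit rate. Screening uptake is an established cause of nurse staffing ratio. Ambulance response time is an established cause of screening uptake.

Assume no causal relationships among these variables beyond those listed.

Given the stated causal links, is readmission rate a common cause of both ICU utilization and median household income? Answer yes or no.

yes

Readmission rate has a causal path to ICU utilization (readmission rate → primary-care visit rate → insurance coverage → ICU utilization) and to median household income (readmission rate → vaccination rate → median household income), so it is a common cause of both — a confounder.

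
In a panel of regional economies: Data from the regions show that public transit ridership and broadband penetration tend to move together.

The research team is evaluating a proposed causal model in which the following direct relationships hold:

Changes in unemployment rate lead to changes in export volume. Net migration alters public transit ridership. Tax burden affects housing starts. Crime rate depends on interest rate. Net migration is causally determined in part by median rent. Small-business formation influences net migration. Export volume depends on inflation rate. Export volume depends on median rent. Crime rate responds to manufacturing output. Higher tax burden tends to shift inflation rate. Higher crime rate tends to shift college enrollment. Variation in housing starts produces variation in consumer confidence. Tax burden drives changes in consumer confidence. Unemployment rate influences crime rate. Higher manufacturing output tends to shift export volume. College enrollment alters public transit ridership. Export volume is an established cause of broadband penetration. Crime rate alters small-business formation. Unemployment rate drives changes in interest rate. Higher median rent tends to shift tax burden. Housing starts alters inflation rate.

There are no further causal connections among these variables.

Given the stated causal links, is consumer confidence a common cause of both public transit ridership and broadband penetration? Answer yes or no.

Consumer confidence has no stated causal path to either public transit ridership or broadband penetration. A confounder must cause both variables, so consumer confidence does not qualify.

no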